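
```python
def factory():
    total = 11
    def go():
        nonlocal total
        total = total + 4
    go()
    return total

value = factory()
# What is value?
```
15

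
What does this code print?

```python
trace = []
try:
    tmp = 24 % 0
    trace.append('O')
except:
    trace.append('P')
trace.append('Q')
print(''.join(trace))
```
PQ

Exception raised in try, caught by bare except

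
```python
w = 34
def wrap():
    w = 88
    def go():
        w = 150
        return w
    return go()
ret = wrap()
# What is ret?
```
150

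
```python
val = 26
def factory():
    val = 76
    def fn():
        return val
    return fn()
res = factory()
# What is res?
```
76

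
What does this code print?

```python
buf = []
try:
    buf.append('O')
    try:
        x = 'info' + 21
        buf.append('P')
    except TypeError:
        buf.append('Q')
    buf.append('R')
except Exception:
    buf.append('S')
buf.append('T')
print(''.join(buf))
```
OQRT

Inner exception caught by inner handler, outer continues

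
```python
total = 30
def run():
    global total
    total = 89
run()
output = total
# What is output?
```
89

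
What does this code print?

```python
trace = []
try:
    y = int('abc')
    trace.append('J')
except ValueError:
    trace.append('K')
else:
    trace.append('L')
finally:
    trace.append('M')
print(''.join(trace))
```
KM

Exception: except runs, else skipped, finally runs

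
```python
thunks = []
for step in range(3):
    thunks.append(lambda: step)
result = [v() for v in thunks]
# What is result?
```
[2, 2, 2]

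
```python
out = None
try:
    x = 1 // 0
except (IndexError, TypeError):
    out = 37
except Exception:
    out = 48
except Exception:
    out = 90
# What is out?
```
48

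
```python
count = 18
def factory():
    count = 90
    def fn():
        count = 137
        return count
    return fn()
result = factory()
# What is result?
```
137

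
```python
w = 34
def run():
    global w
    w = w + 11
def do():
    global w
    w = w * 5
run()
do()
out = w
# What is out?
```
225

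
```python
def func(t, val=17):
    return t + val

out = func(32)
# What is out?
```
49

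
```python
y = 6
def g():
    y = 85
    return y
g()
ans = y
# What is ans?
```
6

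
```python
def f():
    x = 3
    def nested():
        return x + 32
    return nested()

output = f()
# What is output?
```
35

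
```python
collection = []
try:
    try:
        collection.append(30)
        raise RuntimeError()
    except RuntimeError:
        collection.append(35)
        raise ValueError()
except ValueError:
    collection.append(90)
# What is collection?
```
[30, 35, 90]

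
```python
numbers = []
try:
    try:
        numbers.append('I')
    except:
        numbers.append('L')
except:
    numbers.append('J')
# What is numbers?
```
['I']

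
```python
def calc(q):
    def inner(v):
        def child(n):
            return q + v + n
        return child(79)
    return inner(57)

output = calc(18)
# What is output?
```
154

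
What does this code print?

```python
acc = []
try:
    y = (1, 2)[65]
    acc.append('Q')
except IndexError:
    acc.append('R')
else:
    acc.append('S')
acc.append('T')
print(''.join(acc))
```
RT

else block skipped when exception is caught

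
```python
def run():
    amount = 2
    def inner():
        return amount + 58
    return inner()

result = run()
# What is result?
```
60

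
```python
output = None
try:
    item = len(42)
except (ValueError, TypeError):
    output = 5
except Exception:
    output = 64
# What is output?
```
5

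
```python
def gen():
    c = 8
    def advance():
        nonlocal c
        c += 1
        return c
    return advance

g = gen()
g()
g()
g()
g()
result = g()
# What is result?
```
13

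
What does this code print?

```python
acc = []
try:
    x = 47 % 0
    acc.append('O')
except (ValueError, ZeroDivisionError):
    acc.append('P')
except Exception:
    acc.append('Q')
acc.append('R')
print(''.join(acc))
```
PR

ZeroDivisionError matches tuple containing it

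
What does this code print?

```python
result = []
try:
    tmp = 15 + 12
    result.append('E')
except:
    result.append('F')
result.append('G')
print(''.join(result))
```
EG

No exception, try block completes normally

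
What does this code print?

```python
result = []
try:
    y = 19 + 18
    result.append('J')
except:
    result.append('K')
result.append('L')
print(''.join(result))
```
JL

No exception, try block completes normally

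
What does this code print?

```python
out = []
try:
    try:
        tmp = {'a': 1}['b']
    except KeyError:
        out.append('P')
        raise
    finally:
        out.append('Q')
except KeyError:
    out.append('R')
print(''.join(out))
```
PQR

finally runs before re-raised exception propagates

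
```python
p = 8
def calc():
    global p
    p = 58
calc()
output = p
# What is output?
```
58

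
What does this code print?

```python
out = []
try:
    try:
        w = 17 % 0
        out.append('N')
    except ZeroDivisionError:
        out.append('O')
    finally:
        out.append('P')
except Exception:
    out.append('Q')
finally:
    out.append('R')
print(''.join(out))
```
OPR

Both finally blocks run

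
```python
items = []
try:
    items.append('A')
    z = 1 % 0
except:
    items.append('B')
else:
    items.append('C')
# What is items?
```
['A', 'B']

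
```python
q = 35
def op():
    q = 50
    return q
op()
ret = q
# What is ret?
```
35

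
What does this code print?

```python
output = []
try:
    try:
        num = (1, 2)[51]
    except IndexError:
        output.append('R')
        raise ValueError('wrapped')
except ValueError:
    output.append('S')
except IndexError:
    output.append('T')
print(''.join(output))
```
RS

New ValueError raised, caught by outer ValueError handler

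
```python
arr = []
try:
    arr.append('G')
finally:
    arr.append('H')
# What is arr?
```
['G', 'H']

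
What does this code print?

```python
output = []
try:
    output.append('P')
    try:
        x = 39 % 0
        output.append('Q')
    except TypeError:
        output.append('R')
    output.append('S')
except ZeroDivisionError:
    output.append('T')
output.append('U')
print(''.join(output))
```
PTU

Inner handler doesn't match, propagates to outer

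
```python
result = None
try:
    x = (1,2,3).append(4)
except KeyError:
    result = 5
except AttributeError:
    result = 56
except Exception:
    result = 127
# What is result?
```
56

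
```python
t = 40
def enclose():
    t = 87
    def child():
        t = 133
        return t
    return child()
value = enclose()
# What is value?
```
133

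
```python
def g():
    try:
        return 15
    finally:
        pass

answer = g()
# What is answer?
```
15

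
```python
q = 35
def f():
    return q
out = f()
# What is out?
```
35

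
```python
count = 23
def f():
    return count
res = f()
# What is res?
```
23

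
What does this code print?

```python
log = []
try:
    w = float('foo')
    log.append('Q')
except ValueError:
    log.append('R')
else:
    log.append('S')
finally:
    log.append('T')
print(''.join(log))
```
RT

Exception: except runs, else skipped, finally runs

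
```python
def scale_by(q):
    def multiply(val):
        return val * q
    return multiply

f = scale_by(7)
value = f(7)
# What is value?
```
49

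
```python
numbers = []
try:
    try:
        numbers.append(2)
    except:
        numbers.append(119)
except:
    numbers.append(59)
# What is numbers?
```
[2]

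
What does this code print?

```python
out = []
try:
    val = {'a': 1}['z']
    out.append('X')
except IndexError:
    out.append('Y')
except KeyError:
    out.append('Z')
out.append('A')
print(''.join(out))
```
ZA

KeyError is caught by its specific handler, not IndexError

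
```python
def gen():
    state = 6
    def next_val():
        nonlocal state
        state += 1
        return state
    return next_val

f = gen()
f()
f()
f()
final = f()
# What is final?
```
10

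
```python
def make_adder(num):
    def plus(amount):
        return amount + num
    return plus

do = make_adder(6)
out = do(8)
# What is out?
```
14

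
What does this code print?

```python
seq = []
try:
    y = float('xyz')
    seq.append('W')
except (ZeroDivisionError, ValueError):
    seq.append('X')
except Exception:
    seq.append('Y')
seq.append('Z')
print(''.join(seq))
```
XZ

ValueError matches tuple containing it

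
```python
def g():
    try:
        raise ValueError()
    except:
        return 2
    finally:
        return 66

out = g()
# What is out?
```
66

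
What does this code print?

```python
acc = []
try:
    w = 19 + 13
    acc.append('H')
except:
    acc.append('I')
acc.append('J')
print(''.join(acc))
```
HJ

No exception, try block completes normally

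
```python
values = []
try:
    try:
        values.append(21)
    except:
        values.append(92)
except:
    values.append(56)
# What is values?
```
[21]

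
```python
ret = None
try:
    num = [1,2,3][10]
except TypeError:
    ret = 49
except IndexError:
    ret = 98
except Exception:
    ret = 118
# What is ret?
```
98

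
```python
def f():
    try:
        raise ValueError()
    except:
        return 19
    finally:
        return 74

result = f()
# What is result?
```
74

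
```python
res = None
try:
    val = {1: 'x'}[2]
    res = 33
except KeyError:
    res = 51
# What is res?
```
51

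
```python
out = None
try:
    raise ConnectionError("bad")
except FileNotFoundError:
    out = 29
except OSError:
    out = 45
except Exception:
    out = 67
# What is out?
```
45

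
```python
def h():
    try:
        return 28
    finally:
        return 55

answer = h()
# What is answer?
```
55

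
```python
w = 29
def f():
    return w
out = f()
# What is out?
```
29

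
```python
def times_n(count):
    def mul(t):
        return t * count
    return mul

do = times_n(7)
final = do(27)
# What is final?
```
189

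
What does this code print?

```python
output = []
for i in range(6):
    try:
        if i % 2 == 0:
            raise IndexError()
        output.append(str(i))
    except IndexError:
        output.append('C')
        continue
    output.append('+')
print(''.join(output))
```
C1+C3+C5+

continue in except skips rest of loop body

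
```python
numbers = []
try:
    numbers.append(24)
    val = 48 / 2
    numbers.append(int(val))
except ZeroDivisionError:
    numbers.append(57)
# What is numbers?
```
[24, 24]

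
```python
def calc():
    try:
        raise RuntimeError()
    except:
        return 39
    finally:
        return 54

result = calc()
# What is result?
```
54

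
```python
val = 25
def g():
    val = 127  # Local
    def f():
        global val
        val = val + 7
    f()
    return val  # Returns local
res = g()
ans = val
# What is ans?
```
32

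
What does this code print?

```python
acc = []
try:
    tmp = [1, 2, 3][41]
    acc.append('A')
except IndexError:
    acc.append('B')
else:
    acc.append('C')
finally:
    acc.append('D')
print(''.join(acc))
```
BD

Exception: except runs, else skipped, finally runs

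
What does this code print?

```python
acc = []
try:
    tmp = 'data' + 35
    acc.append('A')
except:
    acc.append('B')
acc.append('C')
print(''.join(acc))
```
BC

Exception raised in try, caught by bare except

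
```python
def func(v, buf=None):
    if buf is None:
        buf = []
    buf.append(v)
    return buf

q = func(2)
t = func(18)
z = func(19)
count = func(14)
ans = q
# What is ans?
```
[2]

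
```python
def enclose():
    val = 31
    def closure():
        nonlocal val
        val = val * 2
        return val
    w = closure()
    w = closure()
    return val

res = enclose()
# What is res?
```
124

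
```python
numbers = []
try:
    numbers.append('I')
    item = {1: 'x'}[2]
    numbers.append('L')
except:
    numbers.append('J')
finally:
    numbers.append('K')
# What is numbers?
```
['I', 'J', 'K']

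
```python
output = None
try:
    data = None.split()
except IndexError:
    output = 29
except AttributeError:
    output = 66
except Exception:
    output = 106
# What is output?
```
66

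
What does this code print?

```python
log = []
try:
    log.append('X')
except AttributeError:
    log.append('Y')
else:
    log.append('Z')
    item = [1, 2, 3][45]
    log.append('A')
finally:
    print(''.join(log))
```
XZ

Try succeeds, else appends 'Z', IndexError in else is uncaught, finally prints before exception propagates ('A' never appended)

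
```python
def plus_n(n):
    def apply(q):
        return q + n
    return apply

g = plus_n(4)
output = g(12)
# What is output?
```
16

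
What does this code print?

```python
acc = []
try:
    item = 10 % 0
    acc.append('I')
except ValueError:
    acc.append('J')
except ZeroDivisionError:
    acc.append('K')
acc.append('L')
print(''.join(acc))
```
KL

ZeroDivisionError is caught by its specific handler, not ValueError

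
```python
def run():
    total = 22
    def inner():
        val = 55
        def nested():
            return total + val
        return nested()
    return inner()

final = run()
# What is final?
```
77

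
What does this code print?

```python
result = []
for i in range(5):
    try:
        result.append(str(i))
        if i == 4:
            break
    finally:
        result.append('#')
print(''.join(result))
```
0#1#2#3#4#

finally runs even when breaking out of loop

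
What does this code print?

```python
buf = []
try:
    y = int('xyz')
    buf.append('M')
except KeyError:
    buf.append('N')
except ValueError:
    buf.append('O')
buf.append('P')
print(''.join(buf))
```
OP

ValueError is caught by its specific handler, not KeyError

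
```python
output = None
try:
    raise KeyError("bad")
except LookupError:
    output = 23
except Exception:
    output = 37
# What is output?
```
23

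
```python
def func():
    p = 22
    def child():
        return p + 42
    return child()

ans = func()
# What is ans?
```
64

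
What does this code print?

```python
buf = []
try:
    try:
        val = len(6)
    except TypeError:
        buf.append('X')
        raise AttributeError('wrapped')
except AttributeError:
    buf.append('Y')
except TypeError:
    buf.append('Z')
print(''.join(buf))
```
XY

New AttributeError raised, caught by outer AttributeError handler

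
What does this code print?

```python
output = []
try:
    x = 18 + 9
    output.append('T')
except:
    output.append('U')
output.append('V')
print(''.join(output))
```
TV

No exception, try block completes normally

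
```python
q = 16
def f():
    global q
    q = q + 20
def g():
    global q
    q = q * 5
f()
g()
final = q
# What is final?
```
180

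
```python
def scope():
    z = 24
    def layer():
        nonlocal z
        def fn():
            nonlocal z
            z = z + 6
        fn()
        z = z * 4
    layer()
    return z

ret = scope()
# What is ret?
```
120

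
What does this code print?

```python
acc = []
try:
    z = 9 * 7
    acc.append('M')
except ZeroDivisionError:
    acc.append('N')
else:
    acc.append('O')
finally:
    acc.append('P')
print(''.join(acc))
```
MOP

else runs before finally when no exception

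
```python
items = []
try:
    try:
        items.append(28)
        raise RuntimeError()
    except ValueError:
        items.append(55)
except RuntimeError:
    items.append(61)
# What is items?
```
[28, 61]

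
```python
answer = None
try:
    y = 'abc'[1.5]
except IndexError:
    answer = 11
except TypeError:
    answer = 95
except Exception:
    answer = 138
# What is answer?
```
95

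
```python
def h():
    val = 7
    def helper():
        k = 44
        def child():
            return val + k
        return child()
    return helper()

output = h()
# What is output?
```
51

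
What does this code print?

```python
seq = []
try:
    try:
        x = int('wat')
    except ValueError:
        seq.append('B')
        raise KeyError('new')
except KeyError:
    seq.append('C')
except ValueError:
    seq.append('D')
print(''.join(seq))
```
BC

New KeyError raised, caught by outer KeyError handler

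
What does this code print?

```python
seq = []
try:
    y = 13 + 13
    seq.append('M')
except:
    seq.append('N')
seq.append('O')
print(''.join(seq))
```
MO

No exception, try block completes normally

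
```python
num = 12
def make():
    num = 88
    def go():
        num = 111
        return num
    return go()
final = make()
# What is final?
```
111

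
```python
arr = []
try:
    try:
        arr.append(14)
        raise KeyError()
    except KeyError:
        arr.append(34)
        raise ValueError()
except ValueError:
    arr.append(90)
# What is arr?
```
[14, 34, 90]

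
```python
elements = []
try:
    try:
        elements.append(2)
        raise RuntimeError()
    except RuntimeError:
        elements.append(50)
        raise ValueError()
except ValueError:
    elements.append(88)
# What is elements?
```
[2, 50, 88]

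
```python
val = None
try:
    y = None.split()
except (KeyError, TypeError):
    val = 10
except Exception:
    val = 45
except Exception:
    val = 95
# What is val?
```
45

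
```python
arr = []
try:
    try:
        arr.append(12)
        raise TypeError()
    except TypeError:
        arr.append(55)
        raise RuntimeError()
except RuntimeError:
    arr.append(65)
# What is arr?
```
[12, 55, 65]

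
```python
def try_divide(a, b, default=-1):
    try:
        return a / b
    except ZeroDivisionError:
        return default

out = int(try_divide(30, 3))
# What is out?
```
10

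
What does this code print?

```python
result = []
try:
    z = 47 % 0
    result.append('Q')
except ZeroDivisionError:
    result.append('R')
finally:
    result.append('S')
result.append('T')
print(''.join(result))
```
RST

finally always runs, even after exception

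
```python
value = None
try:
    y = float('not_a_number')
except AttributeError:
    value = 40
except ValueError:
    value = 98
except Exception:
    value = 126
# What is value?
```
98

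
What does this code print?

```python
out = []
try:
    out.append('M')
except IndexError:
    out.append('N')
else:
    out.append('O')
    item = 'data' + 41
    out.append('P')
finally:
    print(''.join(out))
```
MO

Try succeeds, else appends 'O', TypeError in else is uncaught, finally prints before exception propagates ('P' never appended)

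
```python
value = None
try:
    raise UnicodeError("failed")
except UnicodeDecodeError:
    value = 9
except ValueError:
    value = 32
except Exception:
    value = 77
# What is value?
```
32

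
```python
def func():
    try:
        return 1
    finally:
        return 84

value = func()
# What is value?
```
84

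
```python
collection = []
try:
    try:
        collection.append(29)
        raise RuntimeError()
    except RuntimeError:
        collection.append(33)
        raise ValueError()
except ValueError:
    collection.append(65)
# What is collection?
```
[29, 33, 65]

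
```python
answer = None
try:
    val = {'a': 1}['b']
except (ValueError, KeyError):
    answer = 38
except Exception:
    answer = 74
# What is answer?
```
38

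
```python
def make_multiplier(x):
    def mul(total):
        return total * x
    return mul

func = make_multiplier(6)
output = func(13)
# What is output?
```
78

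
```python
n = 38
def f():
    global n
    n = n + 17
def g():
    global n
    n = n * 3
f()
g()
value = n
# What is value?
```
165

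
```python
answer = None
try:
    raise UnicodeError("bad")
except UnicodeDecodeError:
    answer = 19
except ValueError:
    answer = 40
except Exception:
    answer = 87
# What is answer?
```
40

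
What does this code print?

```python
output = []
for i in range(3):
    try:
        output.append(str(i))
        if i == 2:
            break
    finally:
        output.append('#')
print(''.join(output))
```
0#1#2#

finally runs even when breaking out of loop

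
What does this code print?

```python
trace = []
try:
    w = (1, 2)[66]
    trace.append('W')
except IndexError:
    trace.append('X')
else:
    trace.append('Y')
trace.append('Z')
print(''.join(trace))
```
XZ

else block skipped when exception is caught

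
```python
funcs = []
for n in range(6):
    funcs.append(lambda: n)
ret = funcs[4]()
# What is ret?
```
5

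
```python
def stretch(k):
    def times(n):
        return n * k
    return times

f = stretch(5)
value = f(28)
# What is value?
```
140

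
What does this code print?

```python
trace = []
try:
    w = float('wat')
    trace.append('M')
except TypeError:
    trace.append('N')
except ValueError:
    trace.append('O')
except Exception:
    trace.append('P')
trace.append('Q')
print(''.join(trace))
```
OQ

ValueError matches before generic Exception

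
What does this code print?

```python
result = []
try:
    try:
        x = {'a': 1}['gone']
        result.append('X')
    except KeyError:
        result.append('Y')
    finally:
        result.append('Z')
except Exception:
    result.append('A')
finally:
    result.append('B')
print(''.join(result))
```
YZB

Both finally blocks run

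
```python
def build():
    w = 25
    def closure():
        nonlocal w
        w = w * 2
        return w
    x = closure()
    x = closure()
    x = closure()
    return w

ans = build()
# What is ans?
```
200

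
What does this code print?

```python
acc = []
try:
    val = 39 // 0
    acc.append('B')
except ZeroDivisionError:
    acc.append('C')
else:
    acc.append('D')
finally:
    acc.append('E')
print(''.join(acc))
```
CE

Exception: except runs, else skipped, finally runs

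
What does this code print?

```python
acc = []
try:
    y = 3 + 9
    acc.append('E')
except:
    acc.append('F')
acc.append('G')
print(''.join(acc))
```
EG

No exception, try block completes normally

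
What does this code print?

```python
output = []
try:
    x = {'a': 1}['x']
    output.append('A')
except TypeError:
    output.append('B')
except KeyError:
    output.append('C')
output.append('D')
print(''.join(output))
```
CD

KeyError is caught by its specific handler, not TypeError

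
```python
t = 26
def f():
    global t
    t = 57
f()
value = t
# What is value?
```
57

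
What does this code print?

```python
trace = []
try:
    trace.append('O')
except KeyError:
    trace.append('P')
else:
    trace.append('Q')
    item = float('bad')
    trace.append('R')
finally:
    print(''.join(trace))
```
OQ

Try succeeds, else appends 'Q', ValueError in else is uncaught, finally prints before exception propagates ('R' never appended)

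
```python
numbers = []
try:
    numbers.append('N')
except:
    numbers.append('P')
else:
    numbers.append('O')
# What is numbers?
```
['N', 'O']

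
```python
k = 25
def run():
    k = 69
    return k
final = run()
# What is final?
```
69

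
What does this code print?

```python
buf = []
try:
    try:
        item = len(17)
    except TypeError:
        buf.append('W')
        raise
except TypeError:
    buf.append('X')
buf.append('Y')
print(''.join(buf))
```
WXY

raise without argument re-raises current exception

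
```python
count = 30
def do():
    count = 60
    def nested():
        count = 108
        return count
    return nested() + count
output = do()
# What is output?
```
168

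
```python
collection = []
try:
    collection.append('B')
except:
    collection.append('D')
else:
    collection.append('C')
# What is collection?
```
['B', 'C']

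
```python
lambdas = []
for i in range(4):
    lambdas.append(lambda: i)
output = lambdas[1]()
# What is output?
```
3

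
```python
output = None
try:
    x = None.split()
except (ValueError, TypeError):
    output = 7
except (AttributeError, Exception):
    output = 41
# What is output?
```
41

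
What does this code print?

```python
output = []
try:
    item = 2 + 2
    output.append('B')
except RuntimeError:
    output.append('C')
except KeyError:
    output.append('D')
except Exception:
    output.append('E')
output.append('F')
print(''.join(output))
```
BF

No exception, try block completes normally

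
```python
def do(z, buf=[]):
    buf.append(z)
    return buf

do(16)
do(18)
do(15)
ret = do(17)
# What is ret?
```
[16, 18, 15, 17]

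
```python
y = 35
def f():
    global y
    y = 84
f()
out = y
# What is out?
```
84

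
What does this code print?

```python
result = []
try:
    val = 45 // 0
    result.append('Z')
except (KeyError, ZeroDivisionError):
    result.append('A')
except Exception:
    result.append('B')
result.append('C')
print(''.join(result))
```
AC

ZeroDivisionError matches tuple containing it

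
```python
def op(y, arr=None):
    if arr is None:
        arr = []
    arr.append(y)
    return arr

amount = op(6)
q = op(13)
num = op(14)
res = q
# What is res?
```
[13]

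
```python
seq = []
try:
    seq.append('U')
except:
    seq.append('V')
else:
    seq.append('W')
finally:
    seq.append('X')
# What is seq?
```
['U', 'W', 'X']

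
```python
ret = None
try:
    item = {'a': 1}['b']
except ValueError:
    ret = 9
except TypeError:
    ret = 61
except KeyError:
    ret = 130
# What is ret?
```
130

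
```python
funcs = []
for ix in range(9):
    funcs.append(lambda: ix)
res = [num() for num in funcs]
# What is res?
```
[8, 8, 8, 8, 8, 8, 8, 8, 8]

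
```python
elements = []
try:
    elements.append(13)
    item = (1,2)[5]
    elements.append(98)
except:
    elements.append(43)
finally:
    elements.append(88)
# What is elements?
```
[13, 43, 88]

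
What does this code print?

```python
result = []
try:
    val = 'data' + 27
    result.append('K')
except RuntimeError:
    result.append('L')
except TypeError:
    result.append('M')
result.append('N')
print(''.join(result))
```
MN

TypeError is caught by its specific handler, not RuntimeError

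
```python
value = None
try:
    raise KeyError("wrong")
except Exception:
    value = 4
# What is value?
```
4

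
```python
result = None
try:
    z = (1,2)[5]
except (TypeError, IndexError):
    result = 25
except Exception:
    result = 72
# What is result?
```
25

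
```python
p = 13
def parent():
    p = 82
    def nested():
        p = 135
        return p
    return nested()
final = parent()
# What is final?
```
135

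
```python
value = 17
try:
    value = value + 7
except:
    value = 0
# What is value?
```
24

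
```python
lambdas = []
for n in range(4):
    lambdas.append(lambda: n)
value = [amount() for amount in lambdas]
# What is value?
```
[3, 3, 3, 3]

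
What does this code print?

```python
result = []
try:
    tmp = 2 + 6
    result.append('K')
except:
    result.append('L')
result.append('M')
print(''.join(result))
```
KM

No exception, try block completes normally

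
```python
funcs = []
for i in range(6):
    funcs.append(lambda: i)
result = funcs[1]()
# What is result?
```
5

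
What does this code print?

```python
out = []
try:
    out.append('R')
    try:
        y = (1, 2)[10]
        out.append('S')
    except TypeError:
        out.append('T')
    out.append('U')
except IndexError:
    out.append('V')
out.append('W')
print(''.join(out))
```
RVW

Inner handler doesn't match, propagates to outer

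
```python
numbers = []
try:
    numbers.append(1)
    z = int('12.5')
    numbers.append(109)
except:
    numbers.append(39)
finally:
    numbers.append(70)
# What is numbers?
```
[1, 39, 70]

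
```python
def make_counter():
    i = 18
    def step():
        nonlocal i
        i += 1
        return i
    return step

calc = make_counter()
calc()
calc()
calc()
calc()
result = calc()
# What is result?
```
23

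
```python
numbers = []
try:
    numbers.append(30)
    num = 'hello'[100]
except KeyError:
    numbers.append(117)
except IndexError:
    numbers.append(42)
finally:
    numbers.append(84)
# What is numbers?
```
[30, 42, 84]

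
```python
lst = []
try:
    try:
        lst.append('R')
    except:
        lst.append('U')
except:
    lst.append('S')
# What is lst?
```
['R']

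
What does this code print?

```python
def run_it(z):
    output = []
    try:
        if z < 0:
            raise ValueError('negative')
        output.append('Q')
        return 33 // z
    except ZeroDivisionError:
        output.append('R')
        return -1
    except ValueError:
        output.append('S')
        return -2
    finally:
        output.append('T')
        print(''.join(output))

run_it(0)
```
QRT

z=0 causes ZeroDivisionError, caught, finally prints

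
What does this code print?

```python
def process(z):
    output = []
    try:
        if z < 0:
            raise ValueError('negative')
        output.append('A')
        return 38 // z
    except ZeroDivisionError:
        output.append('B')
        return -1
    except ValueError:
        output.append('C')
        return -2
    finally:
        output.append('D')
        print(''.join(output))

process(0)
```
ABD

z=0 causes ZeroDivisionError, caught, finally prints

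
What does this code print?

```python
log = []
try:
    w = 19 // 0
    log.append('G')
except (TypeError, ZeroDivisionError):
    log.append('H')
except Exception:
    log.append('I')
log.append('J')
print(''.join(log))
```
HJ

ZeroDivisionError matches tuple containing it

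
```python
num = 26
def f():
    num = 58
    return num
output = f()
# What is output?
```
58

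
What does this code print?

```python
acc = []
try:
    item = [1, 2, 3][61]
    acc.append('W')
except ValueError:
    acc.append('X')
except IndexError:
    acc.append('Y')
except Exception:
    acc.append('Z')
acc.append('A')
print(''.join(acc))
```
YA

IndexError matches before generic Exception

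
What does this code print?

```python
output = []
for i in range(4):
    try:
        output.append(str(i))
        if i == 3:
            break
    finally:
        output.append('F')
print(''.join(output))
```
0F1F2F3F

finally runs even when breaking out of loop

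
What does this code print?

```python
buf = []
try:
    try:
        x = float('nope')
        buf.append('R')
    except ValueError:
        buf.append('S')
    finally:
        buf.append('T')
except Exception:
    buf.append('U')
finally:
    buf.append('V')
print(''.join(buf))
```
STV

Both finally blocks run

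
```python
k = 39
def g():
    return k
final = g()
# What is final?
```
39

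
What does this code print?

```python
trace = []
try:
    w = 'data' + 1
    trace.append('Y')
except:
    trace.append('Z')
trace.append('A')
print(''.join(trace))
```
ZA

Exception raised in try, caught by bare except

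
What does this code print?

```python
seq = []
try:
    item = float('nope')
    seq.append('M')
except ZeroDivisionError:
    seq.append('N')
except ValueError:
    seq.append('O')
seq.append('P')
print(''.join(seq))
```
OP

ValueError is caught by its specific handler, not ZeroDivisionError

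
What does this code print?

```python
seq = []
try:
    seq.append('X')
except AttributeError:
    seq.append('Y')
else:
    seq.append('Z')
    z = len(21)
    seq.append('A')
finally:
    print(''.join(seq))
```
XZ

Try succeeds, else appends 'Z', TypeError in else is uncaught, finally prints before exception propagates ('A' never appended)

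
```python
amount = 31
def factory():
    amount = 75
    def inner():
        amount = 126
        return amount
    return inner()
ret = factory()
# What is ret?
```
126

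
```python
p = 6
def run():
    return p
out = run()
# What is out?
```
6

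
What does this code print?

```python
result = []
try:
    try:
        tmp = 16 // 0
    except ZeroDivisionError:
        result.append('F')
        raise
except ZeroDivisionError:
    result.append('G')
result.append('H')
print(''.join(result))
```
FGH

raise without argument re-raises current exception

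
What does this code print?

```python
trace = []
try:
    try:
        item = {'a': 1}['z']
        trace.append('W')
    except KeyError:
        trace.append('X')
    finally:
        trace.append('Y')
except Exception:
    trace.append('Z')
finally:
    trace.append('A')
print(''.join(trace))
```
XYA

Both finally blocks run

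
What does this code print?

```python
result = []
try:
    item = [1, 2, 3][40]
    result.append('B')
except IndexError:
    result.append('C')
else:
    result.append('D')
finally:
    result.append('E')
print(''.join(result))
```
CE

Exception: except runs, else skipped, finally runs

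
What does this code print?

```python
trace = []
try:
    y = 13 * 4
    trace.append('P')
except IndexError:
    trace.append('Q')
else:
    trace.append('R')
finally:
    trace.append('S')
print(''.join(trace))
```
PRS

else runs before finally when no exception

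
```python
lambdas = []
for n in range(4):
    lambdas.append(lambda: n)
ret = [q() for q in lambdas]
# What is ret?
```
[3, 3, 3, 3]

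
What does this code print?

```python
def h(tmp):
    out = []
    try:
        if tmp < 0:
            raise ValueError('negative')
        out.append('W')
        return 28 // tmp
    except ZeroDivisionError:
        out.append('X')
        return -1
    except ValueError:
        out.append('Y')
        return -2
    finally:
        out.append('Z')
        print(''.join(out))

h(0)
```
WXZ

tmp=0 causes ZeroDivisionError, caught, finally prints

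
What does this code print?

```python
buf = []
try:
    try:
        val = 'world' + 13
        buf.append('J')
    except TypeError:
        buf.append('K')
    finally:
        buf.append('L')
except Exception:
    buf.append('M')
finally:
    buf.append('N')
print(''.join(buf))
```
KLN

Both finally blocks run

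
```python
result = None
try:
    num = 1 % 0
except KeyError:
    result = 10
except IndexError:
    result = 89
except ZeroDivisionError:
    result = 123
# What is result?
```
123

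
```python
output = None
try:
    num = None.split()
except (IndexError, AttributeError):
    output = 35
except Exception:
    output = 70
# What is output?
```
35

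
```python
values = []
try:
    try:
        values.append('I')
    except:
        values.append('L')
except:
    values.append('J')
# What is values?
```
['I']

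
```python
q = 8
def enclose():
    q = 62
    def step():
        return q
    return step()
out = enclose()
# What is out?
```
62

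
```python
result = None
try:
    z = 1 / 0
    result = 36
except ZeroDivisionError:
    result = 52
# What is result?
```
52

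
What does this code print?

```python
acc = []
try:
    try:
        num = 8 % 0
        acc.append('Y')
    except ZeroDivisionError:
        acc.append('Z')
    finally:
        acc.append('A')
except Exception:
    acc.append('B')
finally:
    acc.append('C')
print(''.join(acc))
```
ZAC

Both finally blocks run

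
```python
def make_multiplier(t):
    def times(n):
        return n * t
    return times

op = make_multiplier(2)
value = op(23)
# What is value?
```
46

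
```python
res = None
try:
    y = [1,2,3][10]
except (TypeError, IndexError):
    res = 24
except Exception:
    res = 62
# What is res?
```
24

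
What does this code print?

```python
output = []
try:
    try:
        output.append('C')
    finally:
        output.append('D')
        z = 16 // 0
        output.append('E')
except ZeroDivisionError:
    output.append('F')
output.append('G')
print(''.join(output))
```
CDFG

Exception in inner finally caught by outer except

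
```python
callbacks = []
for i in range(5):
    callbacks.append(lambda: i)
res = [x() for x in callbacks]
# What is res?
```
[4, 4, 4, 4, 4]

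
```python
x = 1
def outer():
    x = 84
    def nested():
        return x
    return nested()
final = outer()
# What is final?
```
84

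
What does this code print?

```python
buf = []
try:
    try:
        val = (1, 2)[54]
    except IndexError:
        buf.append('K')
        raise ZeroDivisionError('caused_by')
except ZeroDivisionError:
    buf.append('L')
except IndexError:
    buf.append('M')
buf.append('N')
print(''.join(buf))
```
KLN

ZeroDivisionError raised and caught, original IndexError not re-raised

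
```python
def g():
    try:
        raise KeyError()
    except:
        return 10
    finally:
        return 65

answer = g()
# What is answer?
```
65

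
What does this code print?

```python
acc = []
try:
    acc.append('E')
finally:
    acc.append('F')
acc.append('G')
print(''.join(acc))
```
EFG

try/finally without except, no exception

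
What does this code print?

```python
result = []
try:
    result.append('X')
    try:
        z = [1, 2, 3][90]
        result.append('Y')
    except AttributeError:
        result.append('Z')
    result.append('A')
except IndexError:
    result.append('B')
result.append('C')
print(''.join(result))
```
XBC

Inner handler doesn't match, propagates to outer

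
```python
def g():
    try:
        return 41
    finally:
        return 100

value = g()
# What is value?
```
100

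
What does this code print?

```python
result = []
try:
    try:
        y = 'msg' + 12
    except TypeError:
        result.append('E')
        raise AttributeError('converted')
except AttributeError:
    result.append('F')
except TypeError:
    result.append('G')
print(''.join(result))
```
EF

New AttributeError raised, caught by outer AttributeError handler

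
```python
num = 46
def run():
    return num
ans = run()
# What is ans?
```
46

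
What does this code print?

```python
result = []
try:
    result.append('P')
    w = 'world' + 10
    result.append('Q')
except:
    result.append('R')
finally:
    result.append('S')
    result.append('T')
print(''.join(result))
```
PRST

Code before exception runs, then except, then all of finally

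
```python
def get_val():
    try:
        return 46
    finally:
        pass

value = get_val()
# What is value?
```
46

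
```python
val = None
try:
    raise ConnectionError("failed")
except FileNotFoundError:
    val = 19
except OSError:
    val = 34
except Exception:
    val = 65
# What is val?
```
34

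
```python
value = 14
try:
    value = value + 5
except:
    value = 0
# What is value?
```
19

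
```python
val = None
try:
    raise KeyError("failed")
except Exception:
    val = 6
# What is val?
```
6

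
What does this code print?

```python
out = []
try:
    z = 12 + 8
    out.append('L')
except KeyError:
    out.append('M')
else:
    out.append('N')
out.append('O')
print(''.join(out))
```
LNO

else block runs when no exception occurs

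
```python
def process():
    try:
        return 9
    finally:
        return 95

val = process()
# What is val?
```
95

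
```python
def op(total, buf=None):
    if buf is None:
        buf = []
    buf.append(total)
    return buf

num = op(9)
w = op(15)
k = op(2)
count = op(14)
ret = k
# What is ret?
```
[2]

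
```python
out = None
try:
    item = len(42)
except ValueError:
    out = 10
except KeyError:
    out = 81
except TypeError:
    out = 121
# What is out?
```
121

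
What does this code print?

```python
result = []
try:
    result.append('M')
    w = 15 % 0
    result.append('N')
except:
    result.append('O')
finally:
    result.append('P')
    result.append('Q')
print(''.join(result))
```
MOPQ

Code before exception runs, then except, then all of finally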